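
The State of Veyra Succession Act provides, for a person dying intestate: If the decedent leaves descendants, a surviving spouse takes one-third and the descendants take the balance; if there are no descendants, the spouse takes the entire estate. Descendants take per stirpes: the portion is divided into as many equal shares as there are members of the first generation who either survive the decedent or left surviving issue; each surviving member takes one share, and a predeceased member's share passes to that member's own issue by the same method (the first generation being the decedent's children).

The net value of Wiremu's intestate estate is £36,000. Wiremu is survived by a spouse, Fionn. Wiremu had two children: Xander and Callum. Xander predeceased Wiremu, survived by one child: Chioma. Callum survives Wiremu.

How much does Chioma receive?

Fionn takes one-third of £36,000 = £12,000. The remaining £24,000 passes to the descendants.
The descendants' portion (£24,000) is divided into 2 shares of £12,000: Callum takes £12,000; Xander's £12,000 share passes to Xander's issue.
Xander's share (£12,000) passes entirely to Chioma.

Chioma receives £12,000.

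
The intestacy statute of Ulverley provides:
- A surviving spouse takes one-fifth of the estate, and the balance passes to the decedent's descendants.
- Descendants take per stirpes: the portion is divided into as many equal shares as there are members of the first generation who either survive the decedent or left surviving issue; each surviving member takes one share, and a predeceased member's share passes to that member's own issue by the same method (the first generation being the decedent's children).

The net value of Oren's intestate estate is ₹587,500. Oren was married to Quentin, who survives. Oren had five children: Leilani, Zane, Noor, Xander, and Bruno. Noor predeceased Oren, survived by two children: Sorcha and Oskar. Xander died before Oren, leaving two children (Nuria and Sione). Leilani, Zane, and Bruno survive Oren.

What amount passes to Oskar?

Oskar receives ₹47,000.

Quentin takes one-fifth of ₹587,500 = ₹117,500. The remaining ₹470,000 passes to the descendants.
The descendants' portion (₹470,000) is divided into 5 shares of ₹94,000: Leilani, Zane, and Bruno each take ₹94,000; Noor's ₹94,000 share passes to Noor's issue; Xander's ₹94,000 share passes to Xander's issue.
Noor's share (₹94,000) is divided into 2 shares of ₹47,000: Sorcha and Oskar each take ₹47,000.
Xander's share (₹94,000) is divided into 2 shares of ₹47,000: Nuria and Sione each take ₹47,000.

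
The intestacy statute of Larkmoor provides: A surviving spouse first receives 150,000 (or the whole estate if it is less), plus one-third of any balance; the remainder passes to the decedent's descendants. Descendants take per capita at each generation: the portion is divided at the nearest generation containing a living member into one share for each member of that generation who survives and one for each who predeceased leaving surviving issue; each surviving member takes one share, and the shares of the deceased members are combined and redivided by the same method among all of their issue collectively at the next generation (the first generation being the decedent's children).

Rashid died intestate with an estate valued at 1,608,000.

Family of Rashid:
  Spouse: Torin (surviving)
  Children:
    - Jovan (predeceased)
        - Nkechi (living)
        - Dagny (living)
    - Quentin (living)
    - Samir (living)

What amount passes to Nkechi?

Nkechi receives 162,000.

Torin first takes 150,000, leaving a balance of 1,458,000. Torin then takes one-third of the balance (486,000), for a total of 636,000. The remaining 972,000 passes to the descendants.
The descendants' portion (972,000) is divided at the children's generation into 3 shares of 324,000. Quentin and Samir each take 324,000. The remaining share for the deceased Jovan (324,000) is carried to the next generation.
That pool (324,000) is divided at the grandchildren's generation equally among Nkechi and Dagny: 162,000 each.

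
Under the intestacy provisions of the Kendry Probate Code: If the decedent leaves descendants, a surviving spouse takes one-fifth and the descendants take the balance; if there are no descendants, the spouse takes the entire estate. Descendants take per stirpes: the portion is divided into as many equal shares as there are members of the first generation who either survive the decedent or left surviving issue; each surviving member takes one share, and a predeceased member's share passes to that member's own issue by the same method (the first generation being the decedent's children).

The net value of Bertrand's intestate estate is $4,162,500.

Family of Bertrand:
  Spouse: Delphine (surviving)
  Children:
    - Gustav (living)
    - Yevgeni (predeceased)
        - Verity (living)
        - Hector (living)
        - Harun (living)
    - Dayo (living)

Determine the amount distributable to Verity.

Verity receives $370,000.

Delphine takes one-fifth of $4,162,500 = $832,500. The remaining $3,330,000 passes to the descendants.
The descendants' portion ($3,330,000) is divided into 3 shares of $1,110,000: Gustav and Dayo each take $1,110,000; Yevgeni's $1,110,000 share passes to Yevgeni's issue.
Yevgeni's share ($1,110,000) is divided into 3 shares of $370,000: Verity, Hector, and Harun each take $370,000.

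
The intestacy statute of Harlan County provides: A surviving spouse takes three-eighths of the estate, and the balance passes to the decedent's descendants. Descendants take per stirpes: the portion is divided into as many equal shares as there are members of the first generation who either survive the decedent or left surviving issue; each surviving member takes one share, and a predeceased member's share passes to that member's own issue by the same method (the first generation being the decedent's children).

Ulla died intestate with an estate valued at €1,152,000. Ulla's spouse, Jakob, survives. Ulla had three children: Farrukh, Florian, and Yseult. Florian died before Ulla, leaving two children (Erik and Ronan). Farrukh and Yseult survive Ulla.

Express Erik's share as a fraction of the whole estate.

Jakob takes three-eighths of €1,152,000 = €432,000. The remaining €720,000 passes to the descendants.
The descendants' portion (€720,000) is divided into 3 shares of €240,000: Farrukh and Yseult each take €240,000; Florian's €240,000 share passes to Florian's issue.
Florian's share (€240,000) is divided into 2 shares of €120,000: Erik and Ronan each take €120,000.

Erik receives 5/48 of the estate.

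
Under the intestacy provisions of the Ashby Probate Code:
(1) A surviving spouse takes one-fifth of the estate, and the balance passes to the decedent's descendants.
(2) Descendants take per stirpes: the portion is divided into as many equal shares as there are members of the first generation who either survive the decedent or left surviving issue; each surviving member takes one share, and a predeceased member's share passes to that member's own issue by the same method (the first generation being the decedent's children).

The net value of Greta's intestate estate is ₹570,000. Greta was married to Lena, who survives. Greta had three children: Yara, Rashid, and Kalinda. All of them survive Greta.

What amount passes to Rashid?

Lena takes one-fifth of ₹570,000 = ₹114,000. The remaining ₹456,000 passes to the descendants.
The descendants' portion (₹456,000) is divided into 3 shares of ₹152,000: Yara, Rashid, and Kalinda each take ₹152,000.

Rashid receives ₹152,000.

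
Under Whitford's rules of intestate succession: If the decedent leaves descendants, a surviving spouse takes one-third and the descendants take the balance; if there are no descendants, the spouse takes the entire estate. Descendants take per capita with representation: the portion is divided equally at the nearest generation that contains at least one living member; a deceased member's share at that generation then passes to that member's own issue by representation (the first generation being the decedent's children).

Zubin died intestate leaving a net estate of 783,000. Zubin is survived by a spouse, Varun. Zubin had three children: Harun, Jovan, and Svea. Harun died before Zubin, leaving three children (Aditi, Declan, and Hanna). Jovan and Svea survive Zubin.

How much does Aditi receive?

Aditi receives 58,000.

Varun takes one-third of 783,000 = 261,000. The remaining 522,000 passes to the descendants.
The descendants' portion (522,000) is divided into 3 shares of 174,000: Jovan and Svea each take 174,000; Harun's 174,000 share passes to Harun's issue.
Harun's share (174,000) is divided into 3 shares of 58,000: Aditi, Declan, and Hanna each take 58,000.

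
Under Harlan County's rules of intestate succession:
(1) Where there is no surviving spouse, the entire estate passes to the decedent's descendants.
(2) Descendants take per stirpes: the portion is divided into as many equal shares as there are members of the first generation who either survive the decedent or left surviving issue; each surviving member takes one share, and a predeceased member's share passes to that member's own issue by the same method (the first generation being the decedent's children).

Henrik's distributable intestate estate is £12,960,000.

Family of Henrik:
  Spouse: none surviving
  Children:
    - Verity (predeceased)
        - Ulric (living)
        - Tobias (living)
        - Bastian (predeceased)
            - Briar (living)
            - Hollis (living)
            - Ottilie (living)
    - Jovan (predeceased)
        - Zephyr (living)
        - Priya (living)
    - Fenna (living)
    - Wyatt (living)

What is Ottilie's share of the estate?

The entire £12,960,000 passes to the descendants.
That amount (£12,960,000) is divided into 4 shares of £3,240,000: Fenna and Wyatt each take £3,240,000; Verity's £3,240,000 share passes to Verity's issue; Jovan's £3,240,000 share passes to Jovan's issue.
Verity's share (£3,240,000) is divided into 3 shares of £1,080,000: Ulric and Tobias each take £1,080,000; Bastian's £1,080,000 share passes to Bastian's issue.
Bastian's share (£1,080,000) is divided into 3 shares of £360,000: Briar, Hollis, and Ottilie each take £360,000.
Jovan's share (£3,240,000) is divided into 2 shares of £1,620,000: Zephyr and Priya each take £1,620,000.

Ottilie receives £360,000.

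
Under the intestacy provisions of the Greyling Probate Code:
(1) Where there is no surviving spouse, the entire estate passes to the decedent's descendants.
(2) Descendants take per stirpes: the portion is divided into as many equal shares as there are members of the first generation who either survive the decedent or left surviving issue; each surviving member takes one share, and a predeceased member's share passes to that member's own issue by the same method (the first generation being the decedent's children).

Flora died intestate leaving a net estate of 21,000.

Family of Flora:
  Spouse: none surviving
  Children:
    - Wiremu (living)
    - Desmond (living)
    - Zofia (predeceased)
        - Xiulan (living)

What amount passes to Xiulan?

The entire 21,000 passes to the descendants.
That amount (21,000) is divided into 3 shares of 7,000: Wiremu and Desmond each take 7,000; Zofia's 7,000 share passes to Zofia's issue.
Zofia's share (7,000) passes entirely to Xiulan.

Xiulan receives 7,000.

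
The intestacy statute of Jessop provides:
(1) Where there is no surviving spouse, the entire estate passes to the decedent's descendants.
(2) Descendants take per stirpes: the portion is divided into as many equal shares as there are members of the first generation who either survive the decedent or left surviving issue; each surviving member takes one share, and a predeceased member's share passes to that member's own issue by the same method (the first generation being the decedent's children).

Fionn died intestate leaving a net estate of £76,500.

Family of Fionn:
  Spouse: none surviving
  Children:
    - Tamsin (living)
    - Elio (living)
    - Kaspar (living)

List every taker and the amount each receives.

The entire £76,500 passes to the descendants.
That amount (£76,500) is divided into 3 shares of £25,500: Tamsin, Elio, and Kaspar each take £25,500.

Tamsin: £25,500; Elio: £25,500; Kaspar: £25,500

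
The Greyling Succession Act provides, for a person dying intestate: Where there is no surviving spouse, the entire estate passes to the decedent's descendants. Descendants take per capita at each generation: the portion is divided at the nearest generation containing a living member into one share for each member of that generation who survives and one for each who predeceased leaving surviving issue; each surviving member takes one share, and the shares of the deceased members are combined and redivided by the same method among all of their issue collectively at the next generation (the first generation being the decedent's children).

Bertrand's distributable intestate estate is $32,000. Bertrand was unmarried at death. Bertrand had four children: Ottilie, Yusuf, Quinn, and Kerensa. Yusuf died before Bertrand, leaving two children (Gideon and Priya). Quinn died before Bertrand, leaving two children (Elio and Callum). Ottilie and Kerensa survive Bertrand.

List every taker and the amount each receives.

The entire $32,000 passes to the descendants.
That amount ($32,000) is divided at the children's generation into 4 shares of $8,000. Ottilie and Kerensa each take $8,000. The 2 shares of the deceased (Yusuf and Quinn) are combined into a pool of $16,000.
That pool ($16,000) is divided at the grandchildren's generation equally among Gideon, Priya, Elio, and Callum: $4,000 each.

Ottilie: $8,000; Gideon: $4,000; Priya: $4,000; Elio: $4,000; Callum: $4,000; Kerensa: $8,000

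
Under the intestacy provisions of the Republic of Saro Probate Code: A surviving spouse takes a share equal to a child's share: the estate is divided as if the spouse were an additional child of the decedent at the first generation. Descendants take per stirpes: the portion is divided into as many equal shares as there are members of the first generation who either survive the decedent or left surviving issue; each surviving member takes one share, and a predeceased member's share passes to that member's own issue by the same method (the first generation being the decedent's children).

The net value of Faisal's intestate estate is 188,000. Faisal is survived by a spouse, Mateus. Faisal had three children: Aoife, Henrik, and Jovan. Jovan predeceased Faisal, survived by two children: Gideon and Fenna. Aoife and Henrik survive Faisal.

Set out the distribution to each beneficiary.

Mateus: 47,000; Aoife: 47,000; Henrik: 47,000; Gideon: 23,500; Fenna: 23,500

The spouse counts as an additional share at the children's level, so there are 4 primary shares of 47,000. Mateus takes one such share (47,000).
The children's combined portion (141,000) is divided into 3 shares of 47,000: Aoife and Henrik each take 47,000; Jovan's 47,000 share passes to Jovan's issue.
Jovan's share (47,000) is divided into 2 shares of 23,500: Gideon and Fenna each take 23,500.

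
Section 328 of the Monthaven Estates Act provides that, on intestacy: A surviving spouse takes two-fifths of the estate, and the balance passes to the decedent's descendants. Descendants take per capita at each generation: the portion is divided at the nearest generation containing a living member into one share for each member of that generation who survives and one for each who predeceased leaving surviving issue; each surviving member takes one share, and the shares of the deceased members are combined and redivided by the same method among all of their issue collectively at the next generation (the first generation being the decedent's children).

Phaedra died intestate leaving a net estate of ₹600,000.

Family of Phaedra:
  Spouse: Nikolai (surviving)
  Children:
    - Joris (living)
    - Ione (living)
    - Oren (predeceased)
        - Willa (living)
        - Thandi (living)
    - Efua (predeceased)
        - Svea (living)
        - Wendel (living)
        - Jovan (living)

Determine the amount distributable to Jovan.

Nikolai takes two-fifths of ₹600,000 = ₹240,000. The remaining ₹360,000 passes to the descendants.
The descendants' portion (₹360,000) is divided at the children's generation into 4 shares of ₹90,000. Joris and Ione each take ₹90,000. The 2 shares of the deceased (Oren and Efua) are combined into a pool of ₹180,000.
That pool (₹180,000) is divided at the grandchildren's generation equally among Willa, Thandi, Svea, Wendel, and Jovan: ₹36,000 each.

Jovan receives ₹36,000.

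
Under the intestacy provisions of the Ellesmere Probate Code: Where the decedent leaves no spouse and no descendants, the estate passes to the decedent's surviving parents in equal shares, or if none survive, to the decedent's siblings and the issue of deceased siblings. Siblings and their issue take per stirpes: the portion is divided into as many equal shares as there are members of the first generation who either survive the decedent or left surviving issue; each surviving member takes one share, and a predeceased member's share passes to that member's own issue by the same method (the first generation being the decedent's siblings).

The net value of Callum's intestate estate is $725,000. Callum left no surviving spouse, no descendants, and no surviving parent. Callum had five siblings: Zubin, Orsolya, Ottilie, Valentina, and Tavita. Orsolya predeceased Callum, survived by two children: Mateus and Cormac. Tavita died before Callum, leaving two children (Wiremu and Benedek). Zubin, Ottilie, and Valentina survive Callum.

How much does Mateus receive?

The entire $725,000 passes to the siblings and their issue.
That amount ($725,000) is divided into 5 shares of $145,000: Zubin, Ottilie, and Valentina each take $145,000; Orsolya's $145,000 share passes to Orsolya's issue; Tavita's $145,000 share passes to Tavita's issue.
Orsolya's share ($145,000) is divided into 2 shares of $72,500: Mateus and Cormac each take $72,500.
Tavita's share ($145,000) is divided into 2 shares of $72,500: Wiremu and Benedek each take $72,500.

Mateus receives $72,500.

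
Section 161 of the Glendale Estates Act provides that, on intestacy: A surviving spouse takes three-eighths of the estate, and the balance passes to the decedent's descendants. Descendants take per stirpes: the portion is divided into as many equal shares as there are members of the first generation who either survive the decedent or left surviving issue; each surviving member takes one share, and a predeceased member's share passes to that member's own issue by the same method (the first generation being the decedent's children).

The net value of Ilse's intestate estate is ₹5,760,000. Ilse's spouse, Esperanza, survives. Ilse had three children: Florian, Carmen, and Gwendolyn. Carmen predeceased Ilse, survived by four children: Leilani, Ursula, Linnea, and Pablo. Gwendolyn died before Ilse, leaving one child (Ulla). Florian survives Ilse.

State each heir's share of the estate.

Esperanza takes three-eighths of ₹5,760,000 = ₹2,160,000. The remaining ₹3,600,000 passes to the descendants.
The descendants' portion (₹3,600,000) is divided into 3 shares of ₹1,200,000: Florian takes ₹1,200,000; Carmen's ₹1,200,000 share passes to Carmen's issue; Gwendolyn's ₹1,200,000 share passes to Gwendolyn's issue.
Carmen's share (₹1,200,000) is divided into 4 shares of ₹300,000: Leilani, Ursula, Linnea, and Pablo each take ₹300,000.
Gwendolyn's share (₹1,200,000) passes entirely to Ulla.

Esperanza: ₹2,160,000; Florian: ₹1,200,000; Leilani: ₹300,000; Ursula: ₹300,000; Linnea: ₹300,000; Pablo: ₹300,000; Ulla: ₹1,200,000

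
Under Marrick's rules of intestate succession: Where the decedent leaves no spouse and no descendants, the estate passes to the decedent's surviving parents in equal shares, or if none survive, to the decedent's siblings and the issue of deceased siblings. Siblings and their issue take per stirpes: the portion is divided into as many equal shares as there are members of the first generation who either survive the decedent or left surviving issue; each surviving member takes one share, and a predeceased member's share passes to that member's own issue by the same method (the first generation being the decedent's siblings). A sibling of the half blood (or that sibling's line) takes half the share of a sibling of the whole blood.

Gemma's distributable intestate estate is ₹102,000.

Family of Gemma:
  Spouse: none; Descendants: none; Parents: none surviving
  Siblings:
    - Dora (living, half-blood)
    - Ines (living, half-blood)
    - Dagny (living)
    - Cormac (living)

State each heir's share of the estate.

The entire ₹102,000 passes to the siblings and their issue.
Counting each half-blood sibling's line as half a unit, there are 3 units in ₹102,000, so one unit is ₹34,000. Whole-blood lines (Dagny and Cormac) take ₹34,000 each; half-blood lines (Dora and Ines) take ₹17,000 each.

Dora: ₹17,000; Ines: ₹17,000; Dagny: ₹34,000; Cormac: ₹34,000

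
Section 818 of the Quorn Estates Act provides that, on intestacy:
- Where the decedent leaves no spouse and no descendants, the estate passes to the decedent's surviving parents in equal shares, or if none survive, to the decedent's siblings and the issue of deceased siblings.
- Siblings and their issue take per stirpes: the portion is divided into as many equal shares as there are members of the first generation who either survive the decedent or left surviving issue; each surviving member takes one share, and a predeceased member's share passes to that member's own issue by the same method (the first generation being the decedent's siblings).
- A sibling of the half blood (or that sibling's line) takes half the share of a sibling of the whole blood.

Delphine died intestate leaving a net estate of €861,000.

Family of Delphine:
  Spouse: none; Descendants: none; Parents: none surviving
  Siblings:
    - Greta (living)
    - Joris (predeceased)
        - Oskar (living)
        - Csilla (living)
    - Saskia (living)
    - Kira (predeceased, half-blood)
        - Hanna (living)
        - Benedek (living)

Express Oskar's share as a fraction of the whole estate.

The entire €861,000 passes to the siblings and their issue.
Counting each half-blood sibling's line as half a unit, there are 7/2 units in €861,000, so one unit is €246,000. Whole-blood lines (Greta, Joris, and Saskia) take €246,000 each; half-blood lines (Kira) take €123,000 each.
Joris's share (€246,000) is divided into 2 shares of €123,000: Oskar and Csilla each take €123,000.
Kira's share (€123,000) is divided into 2 shares of €61,500: Hanna and Benedek each take €61,500.

Oskar receives 1/7 of the estate.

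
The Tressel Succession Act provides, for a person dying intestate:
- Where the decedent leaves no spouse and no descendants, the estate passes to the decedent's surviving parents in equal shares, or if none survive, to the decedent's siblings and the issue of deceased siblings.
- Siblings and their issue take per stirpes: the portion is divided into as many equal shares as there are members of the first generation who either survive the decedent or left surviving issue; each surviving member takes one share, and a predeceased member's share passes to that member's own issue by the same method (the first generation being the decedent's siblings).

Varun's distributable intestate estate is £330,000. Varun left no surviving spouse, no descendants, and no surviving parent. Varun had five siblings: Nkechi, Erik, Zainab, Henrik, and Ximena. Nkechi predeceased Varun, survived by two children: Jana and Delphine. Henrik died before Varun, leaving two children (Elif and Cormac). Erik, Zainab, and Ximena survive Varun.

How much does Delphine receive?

Delphine receives £33,000.

The entire £330,000 passes to the siblings and their issue.
That amount (£330,000) is divided into 5 shares of £66,000: Erik, Zainab, and Ximena each take £66,000; Nkechi's £66,000 share passes to Nkechi's issue; Henrik's £66,000 share passes to Henrik's issue.
Nkechi's share (£66,000) is divided into 2 shares of £33,000: Jana and Delphine each take £33,000.
Henrik's share (£66,000) is divided into 2 shares of £33,000: Elif and Cormac each take £33,000.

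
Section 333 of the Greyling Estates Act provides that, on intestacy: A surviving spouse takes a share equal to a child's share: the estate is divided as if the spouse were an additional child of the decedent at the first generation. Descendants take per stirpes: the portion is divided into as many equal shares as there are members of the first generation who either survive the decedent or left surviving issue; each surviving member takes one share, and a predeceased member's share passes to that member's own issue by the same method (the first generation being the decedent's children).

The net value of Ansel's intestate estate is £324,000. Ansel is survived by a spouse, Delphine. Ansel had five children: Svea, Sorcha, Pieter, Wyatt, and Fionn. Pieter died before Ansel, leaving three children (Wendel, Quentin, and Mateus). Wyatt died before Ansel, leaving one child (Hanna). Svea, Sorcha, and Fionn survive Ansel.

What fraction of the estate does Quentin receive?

The spouse counts as an additional share at the children's level, so there are 6 primary shares of £54,000. Delphine takes one such share (£54,000).
The children's combined portion (£270,000) is divided into 5 shares of £54,000: Svea, Sorcha, and Fionn each take £54,000; Pieter's £54,000 share passes to Pieter's issue; Wyatt's £54,000 share passes to Wyatt's issue.
Pieter's share (£54,000) is divided into 3 shares of £18,000: Wendel, Quentin, and Mateus each take £18,000.
Wyatt's share (£54,000) passes entirely to Hanna.

Quentin receives 1/18 of the estate.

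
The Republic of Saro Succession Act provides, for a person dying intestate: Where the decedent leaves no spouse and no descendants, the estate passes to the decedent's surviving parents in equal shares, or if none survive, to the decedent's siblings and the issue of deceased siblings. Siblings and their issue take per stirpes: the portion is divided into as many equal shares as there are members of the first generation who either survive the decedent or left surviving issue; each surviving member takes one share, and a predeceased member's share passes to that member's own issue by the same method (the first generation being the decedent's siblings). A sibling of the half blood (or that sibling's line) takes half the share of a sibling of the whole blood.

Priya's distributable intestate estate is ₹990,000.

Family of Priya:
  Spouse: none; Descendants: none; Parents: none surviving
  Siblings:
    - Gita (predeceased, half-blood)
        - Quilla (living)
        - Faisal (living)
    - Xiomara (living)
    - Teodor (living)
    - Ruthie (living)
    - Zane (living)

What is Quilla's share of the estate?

Quilla receives ₹55,000.

The entire ₹990,000 passes to the siblings and their issue.
Counting each half-blood sibling's line as half a unit, there are 9/2 units in ₹990,000, so one unit is ₹220,000. Whole-blood lines (Xiomara, Teodor, Ruthie, and Zane) take ₹220,000 each; half-blood lines (Gita) take ₹110,000 each.
Gita's share (₹110,000) is divided into 2 shares of ₹55,000: Quilla and Faisal each take ₹55,000.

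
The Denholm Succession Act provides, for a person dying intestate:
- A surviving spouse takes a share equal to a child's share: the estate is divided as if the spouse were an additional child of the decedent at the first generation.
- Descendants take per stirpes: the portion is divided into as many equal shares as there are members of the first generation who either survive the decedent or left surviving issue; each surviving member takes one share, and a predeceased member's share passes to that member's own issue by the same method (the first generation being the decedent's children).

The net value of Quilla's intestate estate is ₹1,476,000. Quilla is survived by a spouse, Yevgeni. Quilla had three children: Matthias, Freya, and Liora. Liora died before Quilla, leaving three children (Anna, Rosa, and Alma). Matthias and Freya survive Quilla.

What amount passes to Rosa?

The spouse counts as an additional share at the children's level, so there are 4 primary shares of ₹369,000. Yevgeni takes one such share (₹369,000).
The children's combined portion (₹1,107,000) is divided into 3 shares of ₹369,000: Matthias and Freya each take ₹369,000; Liora's ₹369,000 share passes to Liora's issue.
Liora's share (₹369,000) is divided into 3 shares of ₹123,000: Anna, Rosa, and Alma each take ₹123,000.

Rosa receives ₹123,000.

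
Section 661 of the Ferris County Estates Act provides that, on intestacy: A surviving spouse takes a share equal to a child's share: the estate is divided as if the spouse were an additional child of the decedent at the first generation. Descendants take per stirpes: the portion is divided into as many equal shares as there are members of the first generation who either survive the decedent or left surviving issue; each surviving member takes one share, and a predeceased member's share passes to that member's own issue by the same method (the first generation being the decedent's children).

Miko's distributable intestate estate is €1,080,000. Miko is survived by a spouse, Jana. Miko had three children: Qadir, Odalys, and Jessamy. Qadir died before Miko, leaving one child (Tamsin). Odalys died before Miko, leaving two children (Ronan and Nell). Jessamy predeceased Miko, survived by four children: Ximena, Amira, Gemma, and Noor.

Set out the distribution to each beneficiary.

Jana: €270,000; Tamsin: €270,000; Ronan: €135,000; Nell: €135,000; Ximena: €67,500; Amira: €67,500; Gemma: €67,500; Noor: €67,500

The spouse counts as an additional share at the children's level, so there are 4 primary shares of €270,000. Jana takes one such share (€270,000).
The children's combined portion (€810,000) is divided into 3 shares of €270,000: Qadir's €270,000 share passes to Qadir's issue; Odalys's €270,000 share passes to Odalys's issue; Jessamy's €270,000 share passes to Jessamy's issue.
Qadir's share (€270,000) passes entirely to Tamsin.
Odalys's share (€270,000) is divided into 2 shares of €135,000: Ronan and Nell each take €135,000.
Jessamy's share (€270,000) is divided into 4 shares of €67,500: Ximena, Amira, Gemma, and Noor each take €67,500.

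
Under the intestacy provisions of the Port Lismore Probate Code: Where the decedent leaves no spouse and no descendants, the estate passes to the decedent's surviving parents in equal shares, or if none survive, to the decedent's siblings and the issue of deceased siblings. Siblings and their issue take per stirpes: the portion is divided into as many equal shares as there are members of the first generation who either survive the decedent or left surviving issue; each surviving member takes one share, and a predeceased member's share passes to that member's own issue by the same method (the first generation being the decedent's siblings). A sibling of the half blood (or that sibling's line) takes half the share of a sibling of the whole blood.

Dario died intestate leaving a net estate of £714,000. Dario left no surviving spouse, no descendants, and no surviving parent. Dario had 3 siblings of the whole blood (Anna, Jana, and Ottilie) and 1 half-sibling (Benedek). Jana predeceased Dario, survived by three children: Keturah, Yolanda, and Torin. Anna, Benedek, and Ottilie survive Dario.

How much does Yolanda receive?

Yolanda receives £68,000.

The entire £714,000 passes to the siblings and their issue.
Counting each half-blood sibling's line as half a unit, there are 7/2 units in £714,000, so one unit is £204,000. Whole-blood lines (Anna, Jana, and Ottilie) take £204,000 each; half-blood lines (Benedek) take £102,000 each.
Jana's share (£204,000) is divided into 3 shares of £68,000: Keturah, Yolanda, and Torin each take £68,000.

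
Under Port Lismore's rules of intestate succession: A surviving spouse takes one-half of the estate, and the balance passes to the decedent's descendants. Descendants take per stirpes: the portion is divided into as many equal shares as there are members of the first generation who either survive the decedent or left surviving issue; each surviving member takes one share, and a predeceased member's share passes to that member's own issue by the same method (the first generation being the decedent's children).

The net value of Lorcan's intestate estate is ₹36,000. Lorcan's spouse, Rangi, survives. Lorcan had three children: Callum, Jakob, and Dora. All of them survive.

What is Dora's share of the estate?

Dora receives ₹6,000.

Rangi takes one-half of ₹36,000 = ₹18,000. The remaining ₹18,000 passes to the descendants.
The descendants' portion (₹18,000) is divided into 3 shares of ₹6,000: Callum, Jakob, and Dora each take ₹6,000.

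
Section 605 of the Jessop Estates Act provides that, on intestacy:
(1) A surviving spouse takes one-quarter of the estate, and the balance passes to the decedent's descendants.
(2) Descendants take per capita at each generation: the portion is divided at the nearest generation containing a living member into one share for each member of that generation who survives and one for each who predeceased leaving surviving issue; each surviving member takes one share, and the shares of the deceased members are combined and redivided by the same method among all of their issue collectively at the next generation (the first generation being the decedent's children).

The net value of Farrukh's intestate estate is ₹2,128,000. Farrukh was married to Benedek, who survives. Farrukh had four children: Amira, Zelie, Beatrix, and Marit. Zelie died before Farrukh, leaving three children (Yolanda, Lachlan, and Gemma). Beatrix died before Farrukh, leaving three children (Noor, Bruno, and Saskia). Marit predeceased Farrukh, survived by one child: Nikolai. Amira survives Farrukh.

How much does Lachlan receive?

Benedek takes one-quarter of ₹2,128,000 = ₹532,000. The remaining ₹1,596,000 passes to the descendants.
The descendants' portion (₹1,596,000) is divided at the children's generation into 4 shares of ₹399,000. Amira takes ₹399,000. The 3 shares of the deceased (Zelie, Beatrix, and Marit) are combined into a pool of ₹1,197,000.
That pool (₹1,197,000) is divided at the grandchildren's generation equally among Yolanda, Lachlan, Gemma, Noor, Bruno, Saskia, and Nikolai: ₹171,000 each.

Lachlan receives ₹171,000.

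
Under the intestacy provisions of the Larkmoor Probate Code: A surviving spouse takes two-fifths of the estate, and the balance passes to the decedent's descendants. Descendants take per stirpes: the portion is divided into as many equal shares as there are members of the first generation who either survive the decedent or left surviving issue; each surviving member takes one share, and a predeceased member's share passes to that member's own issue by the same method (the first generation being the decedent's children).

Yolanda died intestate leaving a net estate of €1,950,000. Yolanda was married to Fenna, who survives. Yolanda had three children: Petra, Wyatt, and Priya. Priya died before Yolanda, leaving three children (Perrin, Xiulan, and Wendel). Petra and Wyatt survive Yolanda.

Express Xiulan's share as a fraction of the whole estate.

Fenna takes two-fifths of €1,950,000 = €780,000. The remaining €1,170,000 passes to the descendants.
The descendants' portion (€1,170,000) is divided into 3 shares of €390,000: Petra and Wyatt each take €390,000; Priya's €390,000 share passes to Priya's issue.
Priya's share (€390,000) is divided into 3 shares of €130,000: Perrin, Xiulan, and Wendel each take €130,000.

Xiulan receives 1/15 of the estate.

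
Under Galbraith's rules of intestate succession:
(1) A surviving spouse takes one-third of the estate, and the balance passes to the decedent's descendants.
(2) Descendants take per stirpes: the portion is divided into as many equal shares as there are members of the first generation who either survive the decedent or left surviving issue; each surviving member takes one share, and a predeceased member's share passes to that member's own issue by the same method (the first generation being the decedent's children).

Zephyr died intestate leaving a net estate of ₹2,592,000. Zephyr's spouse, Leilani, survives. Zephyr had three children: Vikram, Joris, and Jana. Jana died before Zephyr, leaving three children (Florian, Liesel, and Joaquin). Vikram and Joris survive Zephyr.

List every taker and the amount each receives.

Leilani: ₹864,000; Vikram: ₹576,000; Joris: ₹576,000; Florian: ₹192,000; Liesel: ₹192,000; Joaquin: ₹192,000

Leilani takes one-third of ₹2,592,000 = ₹864,000. The remaining ₹1,728,000 passes to the descendants.
The descendants' portion (₹1,728,000) is divided into 3 shares of ₹576,000: Vikram and Joris each take ₹576,000; Jana's ₹576,000 share passes to Jana's issue.
Jana's share (₹576,000) is divided into 3 shares of ₹192,000: Florian, Liesel, and Joaquin each take ₹192,000.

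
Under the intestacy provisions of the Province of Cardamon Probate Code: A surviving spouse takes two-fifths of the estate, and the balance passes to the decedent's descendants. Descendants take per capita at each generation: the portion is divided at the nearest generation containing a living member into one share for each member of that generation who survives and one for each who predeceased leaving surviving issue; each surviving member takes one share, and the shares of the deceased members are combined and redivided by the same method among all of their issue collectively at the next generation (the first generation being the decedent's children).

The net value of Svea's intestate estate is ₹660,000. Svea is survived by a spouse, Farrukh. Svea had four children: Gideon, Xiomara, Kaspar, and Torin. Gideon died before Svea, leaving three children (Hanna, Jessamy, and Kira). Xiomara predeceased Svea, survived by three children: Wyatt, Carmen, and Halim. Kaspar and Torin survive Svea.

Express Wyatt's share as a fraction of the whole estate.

Farrukh takes two-fifths of ₹660,000 = ₹264,000. The remaining ₹396,000 passes to the descendants.
The descendants' portion (₹396,000) is divided at the children's generation into 4 shares of ₹99,000. Kaspar and Torin each take ₹99,000. The 2 shares of the deceased (Gideon and Xiomara) are combined into a pool of ₹198,000.
That pool (₹198,000) is divided at the grandchildren's generation equally among Hanna, Jessamy, Kira, Wyatt, Carmen, and Halim: ₹33,000 each.

Wyatt receives 1/20 of the estate.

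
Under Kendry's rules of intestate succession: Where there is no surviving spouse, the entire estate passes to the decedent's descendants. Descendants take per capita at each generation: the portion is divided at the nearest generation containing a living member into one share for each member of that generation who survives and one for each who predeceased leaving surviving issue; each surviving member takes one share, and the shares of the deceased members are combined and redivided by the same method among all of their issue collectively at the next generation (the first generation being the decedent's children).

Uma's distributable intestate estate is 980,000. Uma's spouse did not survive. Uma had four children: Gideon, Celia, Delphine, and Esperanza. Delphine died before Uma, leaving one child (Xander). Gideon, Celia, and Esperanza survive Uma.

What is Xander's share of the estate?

The entire 980,000 passes to the descendants.
That amount (980,000) is divided at the children's generation into 4 shares of 245,000. Gideon, Celia, and Esperanza each take 245,000. The remaining share for the deceased Delphine (245,000) is carried to the next generation.
That pool (245,000) passes entirely to Xander, the sole taker at the grandchildren's generation.

Xander receives 245,000.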